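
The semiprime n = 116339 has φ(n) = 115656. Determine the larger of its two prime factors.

φ(n) = (p−1)(q−1) = n − (p+q) + 1, so p + q = 116339 − 115656 + 1 = 684.
p and q are the roots of t² − 684t + 116339 = 0.
Discriminant: 684² − 4·116339 = 467856 − 465356 = 2500; √2500 = 50.
q = (684 − 50)/2 = 317, p = (684 + 50)/2 = 367.
Check: 317 · 367 = 116339.

367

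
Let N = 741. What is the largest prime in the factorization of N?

19

741 = 3 · 247
247 = 13 · 19
19 is prime.
So 741 = 3 · 13 · 19; the largest prime factor is 19.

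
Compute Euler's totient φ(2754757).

Factor: 2754757 = 109 · 127 · 199.
φ(2754757) = (109−1) · (127−1) · (199−1) = 108 · 126 · 198 = 2694384.

2694384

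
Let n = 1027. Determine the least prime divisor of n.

13

1027 is odd.
Digit sum 10, not divisible by 3.
Ends in 7: not divisible by 5.
7: 1027 = 7·146 + 5
11: 1027 = 11·93 + 4
13: 1027 = 13·79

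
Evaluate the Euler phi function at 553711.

Factor: 553711 = 43 · 79 · 163.
φ(553711) = (43−1) · (79−1) · (163−1) = 42 · 78 · 162 = 530712.

530712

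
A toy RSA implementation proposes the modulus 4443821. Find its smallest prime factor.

4443821 is odd.
Digit sum 26, not divisible by 3.
Ends in 1: not divisible by 5.
7: 4443821 = 7·634831 + 4
11: 4443821 = 11·403983 + 8
13: 4443821 = 13·341832 + 5
17: 4443821 = 17·261401 + 4
19: 4443821 = 19·233885 + 6
23: 4443821 = 23·193209 + 14
29: 4443821 = 29·153235 + 6
31: 4443821 = 31·143349 + 2
37: 4443821 = 37·120103 + 10
41: 4443821 = 41·108385 + 36
43: 4443821 = 43·103344 + 29
47: 4443821 = 47·94549 + 18
53: 4443821 = 53·83845 + 36
59: 4443821 = 59·75319

59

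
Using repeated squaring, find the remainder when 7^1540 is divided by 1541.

967

7^1 ≡ 7 (mod 1541)
7^2 ≡ 7^2 = 49 ≡ 49 (mod 1541)
7^4 ≡ 49^2 = 2401 ≡ 860 (mod 1541)
7^8 ≡ 860^2 = 739600 ≡ 1461 (mod 1541)
7^16 ≡ 1461^2 = 2134521 ≡ 236 (mod 1541)
7^32 ≡ 236^2 = 55696 ≡ 220 (mod 1541)
7^64 ≡ 220^2 = 48400 ≡ 629 (mod 1541)
7^128 ≡ 629^2 = 395641 ≡ 1145 (mod 1541)
7^256 ≡ 1145^2 = 1311025 ≡ 1175 (mod 1541)
7^512 ≡ 1175^2 = 1380625 ≡ 1430 (mod 1541)
7^1024 ≡ 1430^2 = 2044900 ≡ 1534 (mod 1541)
1540 = 1024 + 512 + 4 in binary powers of 2.
So 7^1540 ≡ 1534 · 1430 · 860 ≡ 967 (mod 1541).
Since 967 ≠ 1, base 7 is a Fermat witness: 1541 is composite.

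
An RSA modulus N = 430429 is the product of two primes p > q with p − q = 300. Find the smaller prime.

523

Since p = q + 300, we have 430429 = q(q + 300), so q² + 300q − 430429 = 0.
Discriminant: 300² + 4·430429 = 90000 + 1721716 = 1811716; √1811716 = 1346.
q = (−300 + 1346)/2 = 523, and p = q + 300 = 823.
Check: 523 · 823 = 430429.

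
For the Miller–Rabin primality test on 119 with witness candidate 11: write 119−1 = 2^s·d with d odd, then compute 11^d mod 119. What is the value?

114

119 − 1 = 118 = 2^1 · 59, so d = 59.
11^1 ≡ 11 (mod 119)
11^2 ≡ 11^2 = 121 ≡ 2 (mod 119)
11^4 ≡ 2^2 = 4 ≡ 4 (mod 119)
11^8 ≡ 4^2 = 16 ≡ 16 (mod 119)
11^16 ≡ 16^2 = 256 ≡ 18 (mod 119)
11^32 ≡ 18^2 = 324 ≡ 86 (mod 119)
59 = 32 + 16 + 8 + 2 + 1 in binary powers of 2.
So 11^59 ≡ 86 · 18 · 16 · 2 · 11 ≡ 114 (mod 119).
Squaring chain: 114; never reaches −1, so base 11 is a Miller–Rabin witness that 119 is composite.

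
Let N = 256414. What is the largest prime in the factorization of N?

256414 = 2 · 128207
128207 = 41 · 3127
3127 = 53 · 59
59 is prime.
So 256414 = 2 · 41 · 53 · 59; the largest prime factor is 59.

59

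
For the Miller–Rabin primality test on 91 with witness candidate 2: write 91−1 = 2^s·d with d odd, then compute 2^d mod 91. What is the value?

91 − 1 = 90 = 2^1 · 45, so d = 45.
2^1 ≡ 2 (mod 91)
2^2 ≡ 2^2 = 4 ≡ 4 (mod 91)
2^4 ≡ 4^2 = 16 ≡ 16 (mod 91)
2^8 ≡ 16^2 = 256 ≡ 74 (mod 91)
2^16 ≡ 74^2 = 5476 ≡ 16 (mod 91)
2^32 ≡ 16^2 = 256 ≡ 74 (mod 91)
45 = 32 + 8 + 4 + 1 in binary powers of 2.
So 2^45 ≡ 74 · 74 · 16 · 2 ≡ 57 (mod 91).
Squaring chain: 57; never reaches −1, so base 2 is a Miller–Rabin witness that 91 is composite.

57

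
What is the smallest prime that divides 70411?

11

70411 is odd.
Digit sum 13, not divisible by 3.
Ends in 1: not divisible by 5.
7: 70411 = 7·10058 + 5
11: 70411 = 11·6401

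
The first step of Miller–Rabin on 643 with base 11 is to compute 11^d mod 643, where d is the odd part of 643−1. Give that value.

642

643 − 1 = 642 = 2^1 · 321, so d = 321.
11^1 ≡ 11 (mod 643)
11^2 ≡ 11^2 = 121 ≡ 121 (mod 643)
11^4 ≡ 121^2 = 14641 ≡ 495 (mod 643)
11^8 ≡ 495^2 = 245025 ≡ 42 (mod 643)
11^16 ≡ 42^2 = 1764 ≡ 478 (mod 643)
11^32 ≡ 478^2 = 228484 ≡ 219 (mod 643)
11^64 ≡ 219^2 = 47961 ≡ 379 (mod 643)
11^128 ≡ 379^2 = 143641 ≡ 252 (mod 643)
11^256 ≡ 252^2 = 63504 ≡ 490 (mod 643)
321 = 256 + 64 + 1 in binary powers of 2.
So 11^321 ≡ 490 · 379 · 11 ≡ 642 (mod 643).
Since 11^d ≡ 642 (mod 643), base 11 does not prove 643 composite.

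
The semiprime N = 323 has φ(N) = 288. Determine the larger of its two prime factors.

19

φ(n) = (p−1)(q−1) = n − (p+q) + 1, so p + q = 323 − 288 + 1 = 36.
p and q are the roots of t² − 36t + 323 = 0.
Discriminant: 36² − 4·323 = 1296 − 1292 = 4; √4 = 2.
q = (36 − 2)/2 = 17, p = (36 + 2)/2 = 19.
Check: 17 · 19 = 323.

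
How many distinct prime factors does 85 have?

2

85 = 5 · 17
85 = 5 · 17, which has 2 distinct prime factors.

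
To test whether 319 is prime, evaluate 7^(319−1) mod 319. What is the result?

53

7^1 ≡ 7 (mod 319)
7^2 ≡ 7^2 = 49 ≡ 49 (mod 319)
7^4 ≡ 49^2 = 2401 ≡ 168 (mod 319)
7^8 ≡ 168^2 = 28224 ≡ 152 (mod 319)
7^16 ≡ 152^2 = 23104 ≡ 136 (mod 319)
7^32 ≡ 136^2 = 18496 ≡ 313 (mod 319)
7^64 ≡ 313^2 = 97969 ≡ 36 (mod 319)
7^128 ≡ 36^2 = 1296 ≡ 20 (mod 319)
7^256 ≡ 20^2 = 400 ≡ 81 (mod 319)
318 = 256 + 32 + 16 + 8 + 4 + 2 in binary powers of 2.
So 7^318 ≡ 81 · 313 · 136 · 152 · 168 · 49 ≡ 53 (mod 319).
Since 53 ≠ 1, base 7 is a Fermat witness: 319 is composite.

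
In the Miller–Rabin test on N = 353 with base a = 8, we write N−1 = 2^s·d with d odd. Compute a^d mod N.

353 − 1 = 352 = 2^5 · 11, so d = 11.
8^1 ≡ 8 (mod 353)
8^2 ≡ 8^2 = 64 ≡ 64 (mod 353)
8^4 ≡ 64^2 = 4096 ≡ 213 (mod 353)
8^8 ≡ 213^2 = 45369 ≡ 185 (mod 353)
11 = 8 + 2 + 1 in binary powers of 2.
So 8^11 ≡ 185 · 64 · 8 ≡ 116 (mod 353).
Squaring chain: 116 → 42 → 352 → 1 → 1; reaches −1, so base 8 does not prove 353 composite.

116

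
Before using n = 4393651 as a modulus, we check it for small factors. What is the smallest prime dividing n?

4393651 is odd.
Digit sum 31, not divisible by 3.
Ends in 1: not divisible by 5.
7: 4393651 = 7·627664 + 3
11: 4393651 = 11·399422 + 9
13: 4393651 = 13·337973 + 2
17: 4393651 = 17·258450 + 1
19: 4393651 = 19·231244 + 15
23: 4393651 = 23·191028 + 7
29: 4393651 = 29·151505 + 6
31: 4393651 = 31·141730 + 21
37: 4393651 = 37·118747 + 12
41: 4393651 = 41·107162 + 9
43: 4393651 = 43·102177 + 40
47: 4393651 = 47·93481 + 44
53: 4393651 = 53·82899 + 4
59: 4393651 = 59·74468 + 39
61: 4393651 = 61·72027 + 4
67: 4393651 = 67·65576 + 59
71: 4393651 = 71·61882 + 29
73: 4393651 = 73·60187

73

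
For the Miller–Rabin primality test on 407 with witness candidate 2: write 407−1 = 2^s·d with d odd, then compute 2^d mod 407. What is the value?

338

407 − 1 = 406 = 2^1 · 203, so d = 203.
2^1 ≡ 2 (mod 407)
2^2 ≡ 2^2 = 4 ≡ 4 (mod 407)
2^4 ≡ 4^2 = 16 ≡ 16 (mod 407)
2^8 ≡ 16^2 = 256 ≡ 256 (mod 407)
2^16 ≡ 256^2 = 65536 ≡ 9 (mod 407)
2^32 ≡ 9^2 = 81 ≡ 81 (mod 407)
2^64 ≡ 81^2 = 6561 ≡ 49 (mod 407)
2^128 ≡ 49^2 = 2401 ≡ 366 (mod 407)
203 = 128 + 64 + 8 + 2 + 1 in binary powers of 2.
So 2^203 ≡ 366 · 49 · 256 · 4 · 2 ≡ 338 (mod 407).
Squaring chain: 338; never reaches −1, so base 2 is a Miller–Rabin witness that 407 is composite.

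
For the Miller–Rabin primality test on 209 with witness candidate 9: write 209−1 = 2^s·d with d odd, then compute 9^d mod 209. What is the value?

25

209 − 1 = 208 = 2^4 · 13, so d = 13.
9^1 ≡ 9 (mod 209)
9^2 ≡ 9^2 = 81 ≡ 81 (mod 209)
9^4 ≡ 81^2 = 6561 ≡ 82 (mod 209)
9^8 ≡ 82^2 = 6724 ≡ 36 (mod 209)
13 = 8 + 4 + 1 in binary powers of 2.
So 9^13 ≡ 36 · 82 · 9 ≡ 25 (mod 209).
Squaring chain: 25 → 207 → 4 → 16; never reaches −1, so base 9 is a Miller–Rabin witness that 209 is composite.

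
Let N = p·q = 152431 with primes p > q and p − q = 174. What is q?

313

Since p = q + 174, we have 152431 = q(q + 174), so q² + 174q − 152431 = 0.
Discriminant: 174² + 4·152431 = 30276 + 609724 = 640000; √640000 = 800.
q = (−174 + 800)/2 = 313, and p = q + 174 = 487.
Check: 313 · 487 = 152431.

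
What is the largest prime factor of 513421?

513421 = 67 · 7663
7663 = 79 · 97
97 is prime.
So 513421 = 67 · 79 · 97; the largest prime factor is 97.

97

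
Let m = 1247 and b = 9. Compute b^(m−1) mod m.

9^1 ≡ 9 (mod 1247)
9^2 ≡ 9^2 = 81 ≡ 81 (mod 1247)
9^4 ≡ 81^2 = 6561 ≡ 326 (mod 1247)
9^8 ≡ 326^2 = 106276 ≡ 281 (mod 1247)
9^16 ≡ 281^2 = 78961 ≡ 400 (mod 1247)
9^32 ≡ 400^2 = 160000 ≡ 384 (mod 1247)
9^64 ≡ 384^2 = 147456 ≡ 310 (mod 1247)
9^128 ≡ 310^2 = 96100 ≡ 81 (mod 1247)
9^256 ≡ 81^2 = 6561 ≡ 326 (mod 1247)
9^512 ≡ 326^2 = 106276 ≡ 281 (mod 1247)
9^1024 ≡ 281^2 = 78961 ≡ 400 (mod 1247)
1246 = 1024 + 128 + 64 + 16 + 8 + 4 + 2 in binary powers of 2.
So 9^1246 ≡ 400 · 81 · 310 · 400 · 281 · 326 · 81 ≡ 552 (mod 1247).
Since 552 ≠ 1, base 9 is a Fermat witness: 1247 is composite.

552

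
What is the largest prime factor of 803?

73

803 = 11 · 73
73 is prime.
So 803 = 11 · 73; the largest prime factor is 73.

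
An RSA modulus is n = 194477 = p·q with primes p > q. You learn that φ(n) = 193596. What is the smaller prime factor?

φ(n) = (p−1)(q−1) = n − (p+q) + 1, so p + q = 194477 − 193596 + 1 = 882.
p and q are the roots of t² − 882t + 194477 = 0.
Discriminant: 882² − 4·194477 = 777924 − 777908 = 16; √16 = 4.
q = (882 − 4)/2 = 439, p = (882 + 4)/2 = 443.
Check: 439 · 443 = 194477.

439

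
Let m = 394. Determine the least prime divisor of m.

394 is even: 2 divides it.

2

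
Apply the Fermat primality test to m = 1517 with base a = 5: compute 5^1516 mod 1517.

5^1 ≡ 5 (mod 1517)
5^2 ≡ 5^2 = 25 ≡ 25 (mod 1517)
5^4 ≡ 25^2 = 625 ≡ 625 (mod 1517)
5^8 ≡ 625^2 = 390625 ≡ 756 (mod 1517)
5^16 ≡ 756^2 = 571536 ≡ 1144 (mod 1517)
5^32 ≡ 1144^2 = 1308736 ≡ 1082 (mod 1517)
5^64 ≡ 1082^2 = 1170724 ≡ 1117 (mod 1517)
5^128 ≡ 1117^2 = 1247689 ≡ 715 (mod 1517)
5^256 ≡ 715^2 = 511225 ≡ 1513 (mod 1517)
5^512 ≡ 1513^2 = 2289169 ≡ 16 (mod 1517)
5^1024 ≡ 16^2 = 256 ≡ 256 (mod 1517)
1516 = 1024 + 256 + 128 + 64 + 32 + 8 + 4 in binary powers of 2.
So 5^1516 ≡ 256 · 1513 · 715 · 1117 · 1082 · 756 · 625 ≡ 1513 (mod 1517).
Since 1513 ≠ 1, base 5 is a Fermat witness: 1517 is composite.

1513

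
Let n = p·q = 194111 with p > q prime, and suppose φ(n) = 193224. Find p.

φ(n) = (p−1)(q−1) = n − (p+q) + 1, so p + q = 194111 − 193224 + 1 = 888.
p and q are the roots of t² − 888t + 194111 = 0.
Discriminant: 888² − 4·194111 = 788544 − 776444 = 12100; √12100 = 110.
q = (888 − 110)/2 = 389, p = (888 + 110)/2 = 499.
Check: 389 · 499 = 194111.

499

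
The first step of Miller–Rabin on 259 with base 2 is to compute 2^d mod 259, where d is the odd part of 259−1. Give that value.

29

259 − 1 = 258 = 2^1 · 129, so d = 129.
2^1 ≡ 2 (mod 259)
2^2 ≡ 2^2 = 4 ≡ 4 (mod 259)
2^4 ≡ 4^2 = 16 ≡ 16 (mod 259)
2^8 ≡ 16^2 = 256 ≡ 256 (mod 259)
2^16 ≡ 256^2 = 65536 ≡ 9 (mod 259)
2^32 ≡ 9^2 = 81 ≡ 81 (mod 259)
2^64 ≡ 81^2 = 6561 ≡ 86 (mod 259)
2^128 ≡ 86^2 = 7396 ≡ 144 (mod 259)
129 = 128 + 1 in binary powers of 2.
So 2^129 ≡ 144 · 2 ≡ 29 (mod 259).
Squaring chain: 29; never reaches −1, so base 2 is a Miller–Rabin witness that 259 is composite.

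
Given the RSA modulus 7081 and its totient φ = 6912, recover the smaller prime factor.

73

φ(n) = (p−1)(q−1) = n − (p+q) + 1, so p + q = 7081 − 6912 + 1 = 170.
p and q are the roots of t² − 170t + 7081 = 0.
Discriminant: 170² − 4·7081 = 28900 − 28324 = 576; √576 = 24.
q = (170 − 24)/2 = 73, p = (170 + 24)/2 = 97.
Check: 73 · 97 = 7081.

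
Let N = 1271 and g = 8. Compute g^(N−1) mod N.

8^1 ≡ 8 (mod 1271)
8^2 ≡ 8^2 = 64 ≡ 64 (mod 1271)
8^4 ≡ 64^2 = 4096 ≡ 283 (mod 1271)
8^8 ≡ 283^2 = 80089 ≡ 16 (mod 1271)
8^16 ≡ 16^2 = 256 ≡ 256 (mod 1271)
8^32 ≡ 256^2 = 65536 ≡ 715 (mod 1271)
8^64 ≡ 715^2 = 511225 ≡ 283 (mod 1271)
8^128 ≡ 283^2 = 80089 ≡ 16 (mod 1271)
8^256 ≡ 16^2 = 256 ≡ 256 (mod 1271)
8^512 ≡ 256^2 = 65536 ≡ 715 (mod 1271)
8^1024 ≡ 715^2 = 511225 ≡ 283 (mod 1271)
1270 = 1024 + 128 + 64 + 32 + 16 + 4 + 2 in binary powers of 2.
So 8^1270 ≡ 283 · 16 · 283 · 715 · 256 · 283 · 64 ≡ 1024 (mod 1271).
Since 1024 ≠ 1, base 8 is a Fermat witness: 1271 is composite.

1024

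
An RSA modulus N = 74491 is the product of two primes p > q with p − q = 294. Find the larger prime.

Since p = q + 294, we have 74491 = q(q + 294), so q² + 294q − 74491 = 0.
Discriminant: 294² + 4·74491 = 86436 + 297964 = 384400; √384400 = 620.
q = (−294 + 620)/2 = 163, and p = q + 294 = 457.
Check: 163 · 457 = 74491.

457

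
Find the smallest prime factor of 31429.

53

31429 is odd.
Digit sum 19, not divisible by 3.
Ends in 9: not divisible by 5.
7: 31429 = 7·4489 + 6
11: 31429 = 11·2857 + 2
13: 31429 = 13·2417 + 8
17: 31429 = 17·1848 + 13
19: 31429 = 19·1654 + 3
23: 31429 = 23·1366 + 11
29: 31429 = 29·1083 + 22
31: 31429 = 31·1013 + 26
37: 31429 = 37·849 + 16
41: 31429 = 41·766 + 23
43: 31429 = 43·730 + 39
47: 31429 = 47·668 + 33
53: 31429 = 53·593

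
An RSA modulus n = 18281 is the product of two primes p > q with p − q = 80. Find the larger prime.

Since p = q + 80, we have 18281 = q(q + 80), so q² + 80q − 18281 = 0.
Discriminant: 80² + 4·18281 = 6400 + 73124 = 79524; √79524 = 282.
q = (−80 + 282)/2 = 101, and p = q + 80 = 181.
Check: 101 · 181 = 18281.

181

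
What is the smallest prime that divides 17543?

53

17543 is odd.
Digit sum 20, not divisible by 3.
Ends in 3: not divisible by 5.
7: 17543 = 7·2506 + 1
11: 17543 = 11·1594 + 9
13: 17543 = 13·1349 + 6
17: 17543 = 17·1031 + 16
19: 17543 = 19·923 + 6
23: 17543 = 23·762 + 17
29: 17543 = 29·604 + 27
31: 17543 = 31·565 + 28
37: 17543 = 37·474 + 5
41: 17543 = 41·427 + 36
43: 17543 = 43·407 + 42
47: 17543 = 47·373 + 12
53: 17543 = 53·331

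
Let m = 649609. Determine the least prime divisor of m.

649609 is odd.
Digit sum 34, not divisible by 3.
Ends in 9: not divisible by 5.
7: 649609 = 7·92801 + 2
11: 649609 = 11·59055 + 4
13: 649609 = 13·49969 + 12
17: 649609 = 17·38212 + 5
19: 649609 = 19·34189 + 18
23: 649609 = 23·28243 + 20
29: 649609 = 29·22400 + 9
31: 649609 = 31·20955 + 4
37: 649609 = 37·17557

37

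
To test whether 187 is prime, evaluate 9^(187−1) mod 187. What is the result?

64

9^1 ≡ 9 (mod 187)
9^2 ≡ 9^2 = 81 ≡ 81 (mod 187)
9^4 ≡ 81^2 = 6561 ≡ 16 (mod 187)
9^8 ≡ 16^2 = 256 ≡ 69 (mod 187)
9^16 ≡ 69^2 = 4761 ≡ 86 (mod 187)
9^32 ≡ 86^2 = 7396 ≡ 103 (mod 187)
9^64 ≡ 103^2 = 10609 ≡ 137 (mod 187)
9^128 ≡ 137^2 = 18769 ≡ 69 (mod 187)
186 = 128 + 32 + 16 + 8 + 2 in binary powers of 2.
So 9^186 ≡ 69 · 103 · 86 · 69 · 81 ≡ 64 (mod 187).
Since 64 ≠ 1, base 9 is a Fermat witness: 187 is composite.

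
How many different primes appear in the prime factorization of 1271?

1271 = 31 · 41
1271 = 31 · 41, which has 2 distinct prime factors.

2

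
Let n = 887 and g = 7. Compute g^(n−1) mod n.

7^1 ≡ 7 (mod 887)
7^2 ≡ 7^2 = 49 ≡ 49 (mod 887)
7^4 ≡ 49^2 = 2401 ≡ 627 (mod 887)
7^8 ≡ 627^2 = 393129 ≡ 188 (mod 887)
7^16 ≡ 188^2 = 35344 ≡ 751 (mod 887)
7^32 ≡ 751^2 = 564001 ≡ 756 (mod 887)
7^64 ≡ 756^2 = 571536 ≡ 308 (mod 887)
7^128 ≡ 308^2 = 94864 ≡ 842 (mod 887)
7^256 ≡ 842^2 = 708964 ≡ 251 (mod 887)
7^512 ≡ 251^2 = 63001 ≡ 24 (mod 887)
886 = 512 + 256 + 64 + 32 + 16 + 4 + 2 in binary powers of 2.
So 7^886 ≡ 24 · 251 · 308 · 756 · 751 · 627 · 49 ≡ 1 (mod 887).
Since the result is 1, base 7 gives no evidence that 887 is composite.

1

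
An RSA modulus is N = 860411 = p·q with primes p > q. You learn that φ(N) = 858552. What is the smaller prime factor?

863

φ(n) = (p−1)(q−1) = n − (p+q) + 1, so p + q = 860411 − 858552 + 1 = 1860.
p and q are the roots of t² − 1860t + 860411 = 0.
Discriminant: 1860² − 4·860411 = 3459600 − 3441644 = 17956; √17956 = 134.
q = (1860 − 134)/2 = 863, p = (1860 + 134)/2 = 997.
Check: 863 · 997 = 860411.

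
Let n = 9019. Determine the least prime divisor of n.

29

9019 is odd.
Digit sum 19, not divisible by 3.
Ends in 9: not divisible by 5.
7: 9019 = 7·1288 + 3
11: 9019 = 11·819 + 10
13: 9019 = 13·693 + 10
17: 9019 = 17·530 + 9
19: 9019 = 19·474 + 13
23: 9019 = 23·392 + 3
29: 9019 = 29·311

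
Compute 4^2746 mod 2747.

4^1 ≡ 4 (mod 2747)
4^2 ≡ 4^2 = 16 ≡ 16 (mod 2747)
4^4 ≡ 16^2 = 256 ≡ 256 (mod 2747)
4^8 ≡ 256^2 = 65536 ≡ 2355 (mod 2747)
4^16 ≡ 2355^2 = 5546025 ≡ 2579 (mod 2747)
4^32 ≡ 2579^2 = 6651241 ≡ 754 (mod 2747)
4^64 ≡ 754^2 = 568516 ≡ 2634 (mod 2747)
4^128 ≡ 2634^2 = 6937956 ≡ 1781 (mod 2747)
4^256 ≡ 1781^2 = 3171961 ≡ 1923 (mod 2747)
4^512 ≡ 1923^2 = 3697929 ≡ 467 (mod 2747)
4^1024 ≡ 467^2 = 218089 ≡ 1076 (mod 2747)
4^2048 ≡ 1076^2 = 1157776 ≡ 1289 (mod 2747)
2746 = 2048 + 512 + 128 + 32 + 16 + 8 + 2 in binary powers of 2.
So 4^2746 ≡ 1289 · 467 · 1781 · 754 · 2579 · 2355 · 16 ≡ 2046 (mod 2747).
Since 2046 ≠ 1, base 4 is a Fermat witness: 2747 is composite.

2046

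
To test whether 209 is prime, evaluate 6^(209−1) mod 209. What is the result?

158

6^1 ≡ 6 (mod 209)
6^2 ≡ 6^2 = 36 ≡ 36 (mod 209)
6^4 ≡ 36^2 = 1296 ≡ 42 (mod 209)
6^8 ≡ 42^2 = 1764 ≡ 92 (mod 209)
6^16 ≡ 92^2 = 8464 ≡ 104 (mod 209)
6^32 ≡ 104^2 = 10816 ≡ 157 (mod 209)
6^64 ≡ 157^2 = 24649 ≡ 196 (mod 209)
6^128 ≡ 196^2 = 38416 ≡ 169 (mod 209)
208 = 128 + 64 + 16 in binary powers of 2.
So 6^208 ≡ 169 · 196 · 104 ≡ 158 (mod 209).
Since 158 ≠ 1, base 6 is a Fermat witness: 209 is composite.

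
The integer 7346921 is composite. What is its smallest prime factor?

79

7346921 is odd.
Digit sum 32, not divisible by 3.
Ends in 1: not divisible by 5.
7: 7346921 = 7·1049560 + 1
11: 7346921 = 11·667901 + 10
13: 7346921 = 13·565147 + 10
17: 7346921 = 17·432171 + 14
19: 7346921 = 19·386680 + 1
23: 7346921 = 23·319431 + 8
29: 7346921 = 29·253342 + 3
31: 7346921 = 31·236997 + 14
37: 7346921 = 37·198565 + 16
41: 7346921 = 41·179193 + 8
43: 7346921 = 43·170858 + 27
47: 7346921 = 47·156317 + 22
53: 7346921 = 53·138621 + 8
59: 7346921 = 59·124524 + 5
61: 7346921 = 61·120441 + 20
67: 7346921 = 67·109655 + 36
71: 7346921 = 71·103477 + 54
73: 7346921 = 73·100642 + 55
79: 7346921 = 79·92999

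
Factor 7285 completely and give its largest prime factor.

47

7285 = 5 · 1457
1457 = 31 · 47
47 is prime.
So 7285 = 5 · 31 · 47; the largest prime factor is 47.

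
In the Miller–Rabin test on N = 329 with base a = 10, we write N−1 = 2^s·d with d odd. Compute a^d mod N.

138

329 − 1 = 328 = 2^3 · 41, so d = 41.
10^1 ≡ 10 (mod 329)
10^2 ≡ 10^2 = 100 ≡ 100 (mod 329)
10^4 ≡ 100^2 = 10000 ≡ 130 (mod 329)
10^8 ≡ 130^2 = 16900 ≡ 121 (mod 329)
10^16 ≡ 121^2 = 14641 ≡ 165 (mod 329)
10^32 ≡ 165^2 = 27225 ≡ 247 (mod 329)
41 = 32 + 8 + 1 in binary powers of 2.
So 10^41 ≡ 247 · 121 · 10 ≡ 138 (mod 329).
Squaring chain: 138 → 291 → 128; never reaches −1, so base 10 is a Miller–Rabin witness that 329 is composite.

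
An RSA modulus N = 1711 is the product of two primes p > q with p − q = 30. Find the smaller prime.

Since p = q + 30, we have 1711 = q(q + 30), so q² + 30q − 1711 = 0.
Discriminant: 30² + 4·1711 = 900 + 6844 = 7744; √7744 = 88.
q = (−30 + 88)/2 = 29, and p = q + 30 = 59.
Check: 29 · 59 = 1711.

29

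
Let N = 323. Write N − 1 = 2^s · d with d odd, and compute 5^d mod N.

175

323 − 1 = 322 = 2^1 · 161, so d = 161.
5^1 ≡ 5 (mod 323)
5^2 ≡ 5^2 = 25 ≡ 25 (mod 323)
5^4 ≡ 25^2 = 625 ≡ 302 (mod 323)
5^8 ≡ 302^2 = 91204 ≡ 118 (mod 323)
5^16 ≡ 118^2 = 13924 ≡ 35 (mod 323)
5^32 ≡ 35^2 = 1225 ≡ 256 (mod 323)
5^64 ≡ 256^2 = 65536 ≡ 290 (mod 323)
5^128 ≡ 290^2 = 84100 ≡ 120 (mod 323)
161 = 128 + 32 + 1 in binary powers of 2.
So 5^161 ≡ 120 · 256 · 5 ≡ 175 (mod 323).
Squaring chain: 175; never reaches −1, so base 5 is a Miller–Rabin witness that 323 is composite.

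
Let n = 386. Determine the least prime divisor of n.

386 is even: 2 divides it.

2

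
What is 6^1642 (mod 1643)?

1296

6^1 ≡ 6 (mod 1643)
6^2 ≡ 6^2 = 36 ≡ 36 (mod 1643)
6^4 ≡ 36^2 = 1296 ≡ 1296 (mod 1643)
6^8 ≡ 1296^2 = 1679616 ≡ 470 (mod 1643)
6^16 ≡ 470^2 = 220900 ≡ 738 (mod 1643)
6^32 ≡ 738^2 = 544644 ≡ 811 (mod 1643)
6^64 ≡ 811^2 = 657721 ≡ 521 (mod 1643)
6^128 ≡ 521^2 = 271441 ≡ 346 (mod 1643)
6^256 ≡ 346^2 = 119716 ≡ 1420 (mod 1643)
6^512 ≡ 1420^2 = 2016400 ≡ 439 (mod 1643)
6^1024 ≡ 439^2 = 192721 ≡ 490 (mod 1643)
1642 = 1024 + 512 + 64 + 32 + 8 + 2 in binary powers of 2.
So 6^1642 ≡ 490 · 439 · 521 · 811 · 470 · 36 ≡ 1296 (mod 1643).
Since 1296 ≠ 1, base 6 is a Fermat witness: 1643 is composite.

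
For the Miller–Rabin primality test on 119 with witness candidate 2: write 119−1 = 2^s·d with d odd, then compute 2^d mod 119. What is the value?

119 − 1 = 118 = 2^1 · 59, so d = 59.
2^1 ≡ 2 (mod 119)
2^2 ≡ 2^2 = 4 ≡ 4 (mod 119)
2^4 ≡ 4^2 = 16 ≡ 16 (mod 119)
2^8 ≡ 16^2 = 256 ≡ 18 (mod 119)
2^16 ≡ 18^2 = 324 ≡ 86 (mod 119)
2^32 ≡ 86^2 = 7396 ≡ 18 (mod 119)
59 = 32 + 16 + 8 + 2 + 1 in binary powers of 2.
So 2^59 ≡ 18 · 86 · 18 · 4 · 2 ≡ 25 (mod 119).
Squaring chain: 25; never reaches −1, so base 2 is a Miller–Rabin witness that 119 is composite.

25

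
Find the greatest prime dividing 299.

23

299 = 13 · 23
23 is prime.
So 299 = 13 · 23; the largest prime factor is 23.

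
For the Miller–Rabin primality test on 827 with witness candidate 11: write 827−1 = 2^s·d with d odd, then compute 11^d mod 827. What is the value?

827 − 1 = 826 = 2^1 · 413, so d = 413.
11^1 ≡ 11 (mod 827)
11^2 ≡ 11^2 = 121 ≡ 121 (mod 827)
11^4 ≡ 121^2 = 14641 ≡ 582 (mod 827)
11^8 ≡ 582^2 = 338724 ≡ 481 (mod 827)
11^16 ≡ 481^2 = 231361 ≡ 628 (mod 827)
11^32 ≡ 628^2 = 394384 ≡ 732 (mod 827)
11^64 ≡ 732^2 = 535824 ≡ 755 (mod 827)
11^128 ≡ 755^2 = 570025 ≡ 222 (mod 827)
11^256 ≡ 222^2 = 49284 ≡ 491 (mod 827)
413 = 256 + 128 + 16 + 8 + 4 + 1 in binary powers of 2.
So 11^413 ≡ 491 · 222 · 628 · 481 · 582 · 11 ≡ 1 (mod 827).
Since 11^d ≡ 1 (mod 827), base 11 does not prove 827 composite.

1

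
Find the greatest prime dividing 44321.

47

44321 = 23 · 1927
1927 = 41 · 47
47 is prime.
So 44321 = 23 · 41 · 47; the largest prime factor is 47.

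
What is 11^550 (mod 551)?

11^1 ≡ 11 (mod 551)
11^2 ≡ 11^2 = 121 ≡ 121 (mod 551)
11^4 ≡ 121^2 = 14641 ≡ 315 (mod 551)
11^8 ≡ 315^2 = 99225 ≡ 45 (mod 551)
11^16 ≡ 45^2 = 2025 ≡ 372 (mod 551)
11^32 ≡ 372^2 = 138384 ≡ 83 (mod 551)
11^64 ≡ 83^2 = 6889 ≡ 277 (mod 551)
11^128 ≡ 277^2 = 76729 ≡ 140 (mod 551)
11^256 ≡ 140^2 = 19600 ≡ 315 (mod 551)
11^512 ≡ 315^2 = 99225 ≡ 45 (mod 551)
550 = 512 + 32 + 4 + 2 in binary powers of 2.
So 11^550 ≡ 45 · 83 · 315 · 121 ≡ 410 (mod 551).
Since 410 ≠ 1, base 11 is a Fermat witness: 551 is composite.

410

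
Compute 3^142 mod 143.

3^1 ≡ 3 (mod 143)
3^2 ≡ 3^2 = 9 ≡ 9 (mod 143)
3^4 ≡ 9^2 = 81 ≡ 81 (mod 143)
3^8 ≡ 81^2 = 6561 ≡ 126 (mod 143)
3^16 ≡ 126^2 = 15876 ≡ 3 (mod 143)
3^32 ≡ 3^2 = 9 ≡ 9 (mod 143)
3^64 ≡ 9^2 = 81 ≡ 81 (mod 143)
3^128 ≡ 81^2 = 6561 ≡ 126 (mod 143)
142 = 128 + 8 + 4 + 2 in binary powers of 2.
So 3^142 ≡ 126 · 126 · 81 · 9 ≡ 42 (mod 143).
Since 42 ≠ 1, base 3 is a Fermat witness: 143 is composite.

42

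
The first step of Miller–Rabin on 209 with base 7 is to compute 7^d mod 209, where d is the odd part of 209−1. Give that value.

209 − 1 = 208 = 2^4 · 13, so d = 13.
7^1 ≡ 7 (mod 209)
7^2 ≡ 7^2 = 49 ≡ 49 (mod 209)
7^4 ≡ 49^2 = 2401 ≡ 102 (mod 209)
7^8 ≡ 102^2 = 10404 ≡ 163 (mod 209)
13 = 8 + 4 + 1 in binary powers of 2.
So 7^13 ≡ 163 · 102 · 7 ≡ 178 (mod 209).
Squaring chain: 178 → 125 → 159 → 201; never reaches −1, so base 7 is a Miller–Rabin witness that 209 is composite.

178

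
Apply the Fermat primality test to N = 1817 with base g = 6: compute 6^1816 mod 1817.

98

6^1 ≡ 6 (mod 1817)
6^2 ≡ 6^2 = 36 ≡ 36 (mod 1817)
6^4 ≡ 36^2 = 1296 ≡ 1296 (mod 1817)
6^8 ≡ 1296^2 = 1679616 ≡ 708 (mod 1817)
6^16 ≡ 708^2 = 501264 ≡ 1589 (mod 1817)
6^32 ≡ 1589^2 = 2524921 ≡ 1108 (mod 1817)
6^64 ≡ 1108^2 = 1227664 ≡ 1189 (mod 1817)
6^128 ≡ 1189^2 = 1413721 ≡ 95 (mod 1817)
6^256 ≡ 95^2 = 9025 ≡ 1757 (mod 1817)
6^512 ≡ 1757^2 = 3087049 ≡ 1783 (mod 1817)
6^1024 ≡ 1783^2 = 3179089 ≡ 1156 (mod 1817)
1816 = 1024 + 512 + 256 + 16 + 8 in binary powers of 2.
So 6^1816 ≡ 1156 · 1783 · 1757 · 1589 · 708 ≡ 98 (mod 1817).
Since 98 ≠ 1, base 6 is a Fermat witness: 1817 is composite.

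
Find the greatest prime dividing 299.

23

299 = 13 · 23
23 is prime.
So 299 = 13 · 23; the largest prime factor is 23.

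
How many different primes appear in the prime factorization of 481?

481 = 13 · 37
481 = 13 · 37, which has 2 distinct prime factors.

2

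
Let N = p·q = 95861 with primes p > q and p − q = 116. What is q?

Since p = q + 116, we have 95861 = q(q + 116), so q² + 116q − 95861 = 0.
Discriminant: 116² + 4·95861 = 13456 + 383444 = 396900; √396900 = 630.
q = (−116 + 630)/2 = 257, and p = q + 116 = 373.
Check: 257 · 373 = 95861.

257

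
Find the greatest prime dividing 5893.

83

5893 = 71 · 83
83 is prime.
So 5893 = 71 · 83; the largest prime factor is 83.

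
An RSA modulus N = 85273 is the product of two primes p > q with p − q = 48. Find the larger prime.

Since p = q + 48, we have 85273 = q(q + 48), so q² + 48q − 85273 = 0.
Discriminant: 48² + 4·85273 = 2304 + 341092 = 343396; √343396 = 586.
q = (−48 + 586)/2 = 269, and p = q + 48 = 317.
Check: 269 · 317 = 85273.

317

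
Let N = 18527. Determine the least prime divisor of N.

97

18527 is odd.
Digit sum 23, not divisible by 3.
Ends in 7: not divisible by 5.
7: 18527 = 7·2646 + 5
11: 18527 = 11·1684 + 3
13: 18527 = 13·1425 + 2
17: 18527 = 17·1089 + 14
19: 18527 = 19·975 + 2
23: 18527 = 23·805 + 12
29: 18527 = 29·638 + 25
31: 18527 = 31·597 + 20
37: 18527 = 37·500 + 27
41: 18527 = 41·451 + 36
43: 18527 = 43·430 + 37
47: 18527 = 47·394 + 9
53: 18527 = 53·349 + 30
59: 18527 = 59·314 + 1
61: 18527 = 61·303 + 44
67: 18527 = 67·276 + 35
71: 18527 = 71·260 + 67
73: 18527 = 73·253 + 58
79: 18527 = 79·234 + 41
83: 18527 = 83·223 + 18
89: 18527 = 89·208 + 15
97: 18527 = 97·191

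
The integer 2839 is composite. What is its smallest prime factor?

2839 is odd.
Digit sum 22, not divisible by 3.
Ends in 9: not divisible by 5.
7: 2839 = 7·405 + 4
11: 2839 = 11·258 + 1
13: 2839 = 13·218 + 5
17: 2839 = 17·167

17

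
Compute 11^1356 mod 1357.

11^1 ≡ 11 (mod 1357)
11^2 ≡ 11^2 = 121 ≡ 121 (mod 1357)
11^4 ≡ 121^2 = 14641 ≡ 1071 (mod 1357)
11^8 ≡ 1071^2 = 1147041 ≡ 376 (mod 1357)
11^16 ≡ 376^2 = 141376 ≡ 248 (mod 1357)
11^32 ≡ 248^2 = 61504 ≡ 439 (mod 1357)
11^64 ≡ 439^2 = 192721 ≡ 27 (mod 1357)
11^128 ≡ 27^2 = 729 ≡ 729 (mod 1357)
11^256 ≡ 729^2 = 531441 ≡ 854 (mod 1357)
11^512 ≡ 854^2 = 729316 ≡ 607 (mod 1357)
11^1024 ≡ 607^2 = 368449 ≡ 702 (mod 1357)
1356 = 1024 + 256 + 64 + 8 + 4 in binary powers of 2.
So 11^1356 ≡ 702 · 854 · 27 · 376 · 1071 ≡ 1268 (mod 1357).
Since 1268 ≠ 1, base 11 is a Fermat witness: 1357 is composite.

1268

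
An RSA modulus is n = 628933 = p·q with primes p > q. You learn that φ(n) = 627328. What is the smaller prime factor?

677

φ(n) = (p−1)(q−1) = n − (p+q) + 1, so p + q = 628933 − 627328 + 1 = 1606.
p and q are the roots of t² − 1606t + 628933 = 0.
Discriminant: 1606² − 4·628933 = 2579236 − 2515732 = 63504; √63504 = 252.
q = (1606 − 252)/2 = 677, p = (1606 + 252)/2 = 929.
Check: 677 · 929 = 628933.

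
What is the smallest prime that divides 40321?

61

40321 is odd.
Digit sum 10, not divisible by 3.
Ends in 1: not divisible by 5.
7: 40321 = 7·5760 + 1
11: 40321 = 11·3665 + 6
13: 40321 = 13·3101 + 8
17: 40321 = 17·2371 + 14
19: 40321 = 19·2122 + 3
23: 40321 = 23·1753 + 2
29: 40321 = 29·1390 + 11
31: 40321 = 31·1300 + 21
37: 40321 = 37·1089 + 28
41: 40321 = 41·983 + 18
43: 40321 = 43·937 + 30
47: 40321 = 47·857 + 42
53: 40321 = 53·760 + 41
59: 40321 = 59·683 + 24
61: 40321 = 61·661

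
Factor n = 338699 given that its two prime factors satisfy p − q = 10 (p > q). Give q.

Since p = q + 10, we have 338699 = q(q + 10), so q² + 10q − 338699 = 0.
Discriminant: 10² + 4·338699 = 100 + 1354796 = 1354896; √1354896 = 1164.
q = (−10 + 1164)/2 = 577, and p = q + 10 = 587.
Check: 577 · 587 = 338699.

577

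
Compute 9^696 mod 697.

1

9^1 ≡ 9 (mod 697)
9^2 ≡ 9^2 = 81 ≡ 81 (mod 697)
9^4 ≡ 81^2 = 6561 ≡ 288 (mod 697)
9^8 ≡ 288^2 = 82944 ≡ 1 (mod 697)
9^16 ≡ 1^2 = 1 ≡ 1 (mod 697)
9^32 ≡ 1^2 = 1 ≡ 1 (mod 697)
9^64 ≡ 1^2 = 1 ≡ 1 (mod 697)
9^128 ≡ 1^2 = 1 ≡ 1 (mod 697)
9^256 ≡ 1^2 = 1 ≡ 1 (mod 697)
9^512 ≡ 1^2 = 1 ≡ 1 (mod 697)
696 = 512 + 128 + 32 + 16 + 8 in binary powers of 2.
So 9^696 ≡ 1 · 1 · 1 · 1 · 1 ≡ 1 (mod 697).
Since the result is 1, base 9 gives no evidence that 697 is composite.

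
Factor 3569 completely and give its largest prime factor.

83

3569 = 43 · 83
83 is prime.
So 3569 = 43 · 83; the largest prime factor is 83.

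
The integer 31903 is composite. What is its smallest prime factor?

61

31903 is odd.
Digit sum 16, not divisible by 3.
Ends in 3: not divisible by 5.
7: 31903 = 7·4557 + 4
11: 31903 = 11·2900 + 3
13: 31903 = 13·2454 + 1
17: 31903 = 17·1876 + 11
19: 31903 = 19·1679 + 2
23: 31903 = 23·1387 + 2
29: 31903 = 29·1100 + 3
31: 31903 = 31·1029 + 4
37: 31903 = 37·862 + 9
41: 31903 = 41·778 + 5
43: 31903 = 43·741 + 40
47: 31903 = 47·678 + 37
53: 31903 = 53·601 + 50
59: 31903 = 59·540 + 43
61: 31903 = 61·523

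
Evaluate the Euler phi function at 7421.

7200

Factor: 7421 = 41 · 181.
φ(7421) = (41−1) · (181−1) = 40 · 180 = 7200.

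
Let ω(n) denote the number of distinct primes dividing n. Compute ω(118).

118 = 2 · 59
118 = 2 · 59, which has 2 distinct prime factors.

2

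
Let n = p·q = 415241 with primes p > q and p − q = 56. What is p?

673

Since p = q + 56, we have 415241 = q(q + 56), so q² + 56q − 415241 = 0.
Discriminant: 56² + 4·415241 = 3136 + 1660964 = 1664100; √1664100 = 1290.
q = (−56 + 1290)/2 = 617, and p = q + 56 = 673.
Check: 617 · 673 = 415241.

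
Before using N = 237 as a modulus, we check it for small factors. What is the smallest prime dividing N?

237 is odd.
Digit sum 12, divisible by 3.

3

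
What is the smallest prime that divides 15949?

15949 is odd.
Digit sum 28, not divisible by 3.
Ends in 9: not divisible by 5.
7: 15949 = 7·2278 + 3
11: 15949 = 11·1449 + 10
13: 15949 = 13·1226 + 11
17: 15949 = 17·938 + 3
19: 15949 = 19·839 + 8
23: 15949 = 23·693 + 10
29: 15949 = 29·549 + 28
31: 15949 = 31·514 + 15
37: 15949 = 37·431 + 2
41: 15949 = 41·389

41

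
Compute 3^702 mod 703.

3^1 ≡ 3 (mod 703)
3^2 ≡ 3^2 = 9 ≡ 9 (mod 703)
3^4 ≡ 9^2 = 81 ≡ 81 (mod 703)
3^8 ≡ 81^2 = 6561 ≡ 234 (mod 703)
3^16 ≡ 234^2 = 54756 ≡ 625 (mod 703)
3^32 ≡ 625^2 = 390625 ≡ 460 (mod 703)
3^64 ≡ 460^2 = 211600 ≡ 700 (mod 703)
3^128 ≡ 700^2 = 490000 ≡ 9 (mod 703)
3^256 ≡ 9^2 = 81 ≡ 81 (mod 703)
3^512 ≡ 81^2 = 6561 ≡ 234 (mod 703)
702 = 512 + 128 + 32 + 16 + 8 + 4 + 2 in binary powers of 2.
So 3^702 ≡ 234 · 9 · 460 · 625 · 234 · 81 · 9 ≡ 1 (mod 703).
Since the result is 1, base 3 gives no evidence that 703 is composite.

1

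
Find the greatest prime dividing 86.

43

86 = 2 · 43
43 is prime.
So 86 = 2 · 43; the largest prime factor is 43.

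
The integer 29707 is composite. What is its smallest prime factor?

61

29707 is odd.
Digit sum 25, not divisible by 3.
Ends in 7: not divisible by 5.
7: 29707 = 7·4243 + 6
11: 29707 = 11·2700 + 7
13: 29707 = 13·2285 + 2
17: 29707 = 17·1747 + 8
19: 29707 = 19·1563 + 10
23: 29707 = 23·1291 + 14
29: 29707 = 29·1024 + 11
31: 29707 = 31·958 + 9
37: 29707 = 37·802 + 33
41: 29707 = 41·724 + 23
43: 29707 = 43·690 + 37
47: 29707 = 47·632 + 3
53: 29707 = 53·560 + 27
59: 29707 = 59·503 + 30
61: 29707 = 61·487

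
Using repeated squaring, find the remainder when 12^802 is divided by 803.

12^1 ≡ 12 (mod 803)
12^2 ≡ 12^2 = 144 ≡ 144 (mod 803)
12^4 ≡ 144^2 = 20736 ≡ 661 (mod 803)
12^8 ≡ 661^2 = 436921 ≡ 89 (mod 803)
12^16 ≡ 89^2 = 7921 ≡ 694 (mod 803)
12^32 ≡ 694^2 = 481636 ≡ 639 (mod 803)
12^64 ≡ 639^2 = 408321 ≡ 397 (mod 803)
12^128 ≡ 397^2 = 157609 ≡ 221 (mod 803)
12^256 ≡ 221^2 = 48841 ≡ 661 (mod 803)
12^512 ≡ 661^2 = 436921 ≡ 89 (mod 803)
802 = 512 + 256 + 32 + 2 in binary powers of 2.
So 12^802 ≡ 89 · 661 · 639 · 144 ≡ 771 (mod 803).
Since 771 ≠ 1, base 12 is a Fermat witness: 803 is composite.

771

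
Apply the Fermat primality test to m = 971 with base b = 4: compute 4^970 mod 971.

1

4^1 ≡ 4 (mod 971)
4^2 ≡ 4^2 = 16 ≡ 16 (mod 971)
4^4 ≡ 16^2 = 256 ≡ 256 (mod 971)
4^8 ≡ 256^2 = 65536 ≡ 479 (mod 971)
4^16 ≡ 479^2 = 229441 ≡ 285 (mod 971)
4^32 ≡ 285^2 = 81225 ≡ 632 (mod 971)
4^64 ≡ 632^2 = 399424 ≡ 343 (mod 971)
4^128 ≡ 343^2 = 117649 ≡ 158 (mod 971)
4^256 ≡ 158^2 = 24964 ≡ 689 (mod 971)
4^512 ≡ 689^2 = 474721 ≡ 873 (mod 971)
970 = 512 + 256 + 128 + 64 + 8 + 2 in binary powers of 2.
So 4^970 ≡ 873 · 689 · 158 · 343 · 479 · 16 ≡ 1 (mod 971).
Since the result is 1, base 4 gives no evidence that 971 is composite.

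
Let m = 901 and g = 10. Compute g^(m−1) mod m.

10^1 ≡ 10 (mod 901)
10^2 ≡ 10^2 = 100 ≡ 100 (mod 901)
10^4 ≡ 100^2 = 10000 ≡ 89 (mod 901)
10^8 ≡ 89^2 = 7921 ≡ 713 (mod 901)
10^16 ≡ 713^2 = 508369 ≡ 205 (mod 901)
10^32 ≡ 205^2 = 42025 ≡ 579 (mod 901)
10^64 ≡ 579^2 = 335241 ≡ 69 (mod 901)
10^128 ≡ 69^2 = 4761 ≡ 256 (mod 901)
10^256 ≡ 256^2 = 65536 ≡ 664 (mod 901)
10^512 ≡ 664^2 = 440896 ≡ 307 (mod 901)
900 = 512 + 256 + 128 + 4 in binary powers of 2.
So 10^900 ≡ 307 · 664 · 256 · 89 ≡ 735 (mod 901).
Since 735 ≠ 1, base 10 is a Fermat witness: 901 is composite.

735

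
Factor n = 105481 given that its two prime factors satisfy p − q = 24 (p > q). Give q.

Since p = q + 24, we have 105481 = q(q + 24), so q² + 24q − 105481 = 0.
Discriminant: 24² + 4·105481 = 576 + 421924 = 422500; √422500 = 650.
q = (−24 + 650)/2 = 313, and p = q + 24 = 337.
Check: 313 · 337 = 105481.

313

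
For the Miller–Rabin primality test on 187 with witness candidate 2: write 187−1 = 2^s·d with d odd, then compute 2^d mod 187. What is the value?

151

187 − 1 = 186 = 2^1 · 93, so d = 93.
2^1 ≡ 2 (mod 187)
2^2 ≡ 2^2 = 4 ≡ 4 (mod 187)
2^4 ≡ 4^2 = 16 ≡ 16 (mod 187)
2^8 ≡ 16^2 = 256 ≡ 69 (mod 187)
2^16 ≡ 69^2 = 4761 ≡ 86 (mod 187)
2^32 ≡ 86^2 = 7396 ≡ 103 (mod 187)
2^64 ≡ 103^2 = 10609 ≡ 137 (mod 187)
93 = 64 + 16 + 8 + 4 + 1 in binary powers of 2.
So 2^93 ≡ 137 · 86 · 69 · 16 · 2 ≡ 151 (mod 187).
Squaring chain: 151; never reaches −1, so base 2 is a Miller–Rabin witness that 187 is composite.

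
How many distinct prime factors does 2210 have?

4

2210 = 2 · 1105
1105 = 5 · 221
221 = 13 · 17
2210 = 2 · 5 · 13 · 17, which has 4 distinct prime factors.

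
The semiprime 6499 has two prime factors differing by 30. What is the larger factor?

Since p = q + 30, we have 6499 = q(q + 30), so q² + 30q − 6499 = 0.
Discriminant: 30² + 4·6499 = 900 + 25996 = 26896; √26896 = 164.
q = (−30 + 164)/2 = 67, and p = q + 30 = 97.
Check: 67 · 97 = 6499.

97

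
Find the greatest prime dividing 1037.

1037 = 17 · 61
61 is prime.
So 1037 = 17 · 61; the largest prime factor is 61.

61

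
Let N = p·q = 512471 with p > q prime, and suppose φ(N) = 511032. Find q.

φ(n) = (p−1)(q−1) = n − (p+q) + 1, so p + q = 512471 − 511032 + 1 = 1440.
p and q are the roots of t² − 1440t + 512471 = 0.
Discriminant: 1440² − 4·512471 = 2073600 − 2049884 = 23716; √23716 = 154.
q = (1440 − 154)/2 = 643, p = (1440 + 154)/2 = 797.
Check: 643 · 797 = 512471.

643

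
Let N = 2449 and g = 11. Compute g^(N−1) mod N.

2141

11^1 ≡ 11 (mod 2449)
11^2 ≡ 11^2 = 121 ≡ 121 (mod 2449)
11^4 ≡ 121^2 = 14641 ≡ 2396 (mod 2449)
11^8 ≡ 2396^2 = 5740816 ≡ 360 (mod 2449)
11^16 ≡ 360^2 = 129600 ≡ 2252 (mod 2449)
11^32 ≡ 2252^2 = 5071504 ≡ 2074 (mod 2449)
11^64 ≡ 2074^2 = 4301476 ≡ 1032 (mod 2449)
11^128 ≡ 1032^2 = 1065024 ≡ 2158 (mod 2449)
11^256 ≡ 2158^2 = 4656964 ≡ 1415 (mod 2449)
11^512 ≡ 1415^2 = 2002225 ≡ 1392 (mod 2449)
11^1024 ≡ 1392^2 = 1937664 ≡ 505 (mod 2449)
11^2048 ≡ 505^2 = 255025 ≡ 329 (mod 2449)
2448 = 2048 + 256 + 128 + 16 in binary powers of 2.
So 11^2448 ≡ 329 · 1415 · 2158 · 2252 ≡ 2141 (mod 2449).
Since 2141 ≠ 1, base 11 is a Fermat witness: 2449 is composite.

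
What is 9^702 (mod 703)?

1

9^1 ≡ 9 (mod 703)
9^2 ≡ 9^2 = 81 ≡ 81 (mod 703)
9^4 ≡ 81^2 = 6561 ≡ 234 (mod 703)
9^8 ≡ 234^2 = 54756 ≡ 625 (mod 703)
9^16 ≡ 625^2 = 390625 ≡ 460 (mod 703)
9^32 ≡ 460^2 = 211600 ≡ 700 (mod 703)
9^64 ≡ 700^2 = 490000 ≡ 9 (mod 703)
9^128 ≡ 9^2 = 81 ≡ 81 (mod 703)
9^256 ≡ 81^2 = 6561 ≡ 234 (mod 703)
9^512 ≡ 234^2 = 54756 ≡ 625 (mod 703)
702 = 512 + 128 + 32 + 16 + 8 + 4 + 2 in binary powers of 2.
So 9^702 ≡ 625 · 81 · 700 · 460 · 625 · 234 · 81 ≡ 1 (mod 703).
Since the result is 1, base 9 gives no evidence that 703 is composite.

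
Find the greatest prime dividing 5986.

73

5986 = 2 · 2993
2993 = 41 · 73
73 is prime.
So 5986 = 2 · 41 · 73; the largest prime factor is 73.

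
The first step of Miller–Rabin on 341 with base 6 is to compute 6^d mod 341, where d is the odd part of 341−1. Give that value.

341 − 1 = 340 = 2^2 · 85, so d = 85.
6^1 ≡ 6 (mod 341)
6^2 ≡ 6^2 = 36 ≡ 36 (mod 341)
6^4 ≡ 36^2 = 1296 ≡ 273 (mod 341)
6^8 ≡ 273^2 = 74529 ≡ 191 (mod 341)
6^16 ≡ 191^2 = 36481 ≡ 335 (mod 341)
6^32 ≡ 335^2 = 112225 ≡ 36 (mod 341)
6^64 ≡ 36^2 = 1296 ≡ 273 (mod 341)
85 = 64 + 16 + 4 + 1 in binary powers of 2.
So 6^85 ≡ 273 · 335 · 273 · 6 ≡ 285 (mod 341).
Squaring chain: 285 → 67; never reaches −1, so base 6 is a Miller–Rabin witness that 341 is composite.

285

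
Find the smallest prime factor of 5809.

5809 is odd.
Digit sum 22, not divisible by 3.
Ends in 9: not divisible by 5.
7: 5809 = 7·829 + 6
11: 5809 = 11·528 + 1
13: 5809 = 13·446 + 11
17: 5809 = 17·341 + 12
19: 5809 = 19·305 + 14
23: 5809 = 23·252 + 13
29: 5809 = 29·200 + 9
31: 5809 = 31·187 + 12
37: 5809 = 37·157

37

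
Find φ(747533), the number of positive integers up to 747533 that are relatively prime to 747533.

Factor: 747533 = 29 · 149 · 173.
φ(747533) = (29−1) · (149−1) · (173−1) = 28 · 148 · 172 = 712768.

712768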